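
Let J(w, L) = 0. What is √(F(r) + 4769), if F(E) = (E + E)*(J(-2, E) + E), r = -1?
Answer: √4771 ≈ 69.072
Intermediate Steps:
F(E) = 2*E² (F(E) = (E + E)*(0 + E) = (2*E)*E = 2*E²)
√(F(r) + 4769) = √(2*(-1)² + 4769) = √(2*1 + 4769) = √(2 + 4769) = √4771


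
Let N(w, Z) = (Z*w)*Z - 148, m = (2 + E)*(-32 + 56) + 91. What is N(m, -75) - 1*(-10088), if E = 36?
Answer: 5651815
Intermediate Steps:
m = 1003 (m = (2 + 36)*(-32 + 56) + 91 = 38*24 + 91 = 912 + 91 = 1003)
N(w, Z) = -148 + w*Z**2 (N(w, Z) = w*Z**2 - 148 = -148 + w*Z**2)
N(m, -75) - 1*(-10088) = (-148 + 1003*(-75)**2) - 1*(-10088) = (-148 + 1003*5625) + 10088 = (-148 + 5641875) + 10088 = 5641727 + 10088 = 5651815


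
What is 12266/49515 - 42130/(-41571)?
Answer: 865325612/686129355 ≈ 1.2612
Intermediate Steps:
12266/49515 - 42130/(-41571) = 12266*(1/49515) - 42130*(-1/41571) = 12266/49515 + 42130/41571 = 865325612/686129355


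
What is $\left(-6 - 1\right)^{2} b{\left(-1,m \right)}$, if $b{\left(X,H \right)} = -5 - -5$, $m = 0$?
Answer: $0$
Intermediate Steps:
$b{\left(X,H \right)} = 0$ ($b{\left(X,H \right)} = -5 + 5 = 0$)
$\left(-6 - 1\right)^{2} b{\left(-1,m \right)} = \left(-6 - 1\right)^{2} \cdot 0 = \left(-7\right)^{2} \cdot 0 = 49 \cdot 0 = 0$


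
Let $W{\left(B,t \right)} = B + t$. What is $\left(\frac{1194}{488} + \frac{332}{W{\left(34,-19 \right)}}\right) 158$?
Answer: $\frac{7107077}{1830} \approx 3883.6$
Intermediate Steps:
$\left(\frac{1194}{488} + \frac{332}{W{\left(34,-19 \right)}}\right) 158 = \left(\frac{1194}{488} + \frac{332}{34 - 19}\right) 158 = \left(1194 \cdot \frac{1}{488} + \frac{332}{15}\right) 158 = \left(\frac{597}{244} + 332 \cdot \frac{1}{15}\right) 158 = \left(\frac{597}{244} + \frac{332}{15}\right) 158 = \frac{89963}{3660} \cdot 158 = \frac{7107077}{1830}$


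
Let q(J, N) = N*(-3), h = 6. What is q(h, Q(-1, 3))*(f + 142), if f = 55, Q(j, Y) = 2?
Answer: -1182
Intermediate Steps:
q(J, N) = -3*N
q(h, Q(-1, 3))*(f + 142) = (-3*2)*(55 + 142) = -6*197 = -1182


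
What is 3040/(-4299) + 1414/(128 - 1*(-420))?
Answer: 2206433/1177926 ≈ 1.8731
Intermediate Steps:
3040/(-4299) + 1414/(128 - 1*(-420)) = 3040*(-1/4299) + 1414/(128 + 420) = -3040/4299 + 1414/548 = -3040/4299 + 1414*(1/548) = -3040/4299 + 707/274 = 2206433/1177926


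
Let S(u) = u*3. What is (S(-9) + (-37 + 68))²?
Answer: 16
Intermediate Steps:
S(u) = 3*u
(S(-9) + (-37 + 68))² = (3*(-9) + (-37 + 68))² = (-27 + 31)² = 4² = 16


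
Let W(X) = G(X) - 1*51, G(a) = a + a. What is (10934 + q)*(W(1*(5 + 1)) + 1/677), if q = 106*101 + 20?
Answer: -571867320/677 ≈ -8.4471e+5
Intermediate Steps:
G(a) = 2*a
W(X) = -51 + 2*X (W(X) = 2*X - 1*51 = 2*X - 51 = -51 + 2*X)
q = 10726 (q = 10706 + 20 = 10726)
(10934 + q)*(W(1*(5 + 1)) + 1/677) = (10934 + 10726)*((-51 + 2*(1*(5 + 1))) + 1/677) = 21660*((-51 + 2*(1*6)) + 1/677) = 21660*((-51 + 2*6) + 1/677) = 21660*((-51 + 12) + 1/677) = 21660*(-39 + 1/677) = 21660*(-26402/677) = -571867320/677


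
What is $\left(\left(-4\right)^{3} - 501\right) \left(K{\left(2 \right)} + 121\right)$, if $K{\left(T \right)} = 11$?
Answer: $-74580$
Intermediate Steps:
$\left(\left(-4\right)^{3} - 501\right) \left(K{\left(2 \right)} + 121\right) = \left(\left(-4\right)^{3} - 501\right) \left(11 + 121\right) = \left(-64 - 501\right) 132 = \left(-565\right) 132 = -74580$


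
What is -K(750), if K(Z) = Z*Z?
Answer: -562500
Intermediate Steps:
K(Z) = Z²
-K(750) = -1*750² = -1*562500 = -562500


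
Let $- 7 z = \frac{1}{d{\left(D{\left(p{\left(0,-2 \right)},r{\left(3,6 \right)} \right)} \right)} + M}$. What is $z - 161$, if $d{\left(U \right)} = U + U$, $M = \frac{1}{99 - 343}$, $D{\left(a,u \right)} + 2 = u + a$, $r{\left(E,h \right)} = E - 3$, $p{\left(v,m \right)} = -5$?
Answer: $- \frac{3850715}{23919} \approx -160.99$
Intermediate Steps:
$r{\left(E,h \right)} = -3 + E$
$D{\left(a,u \right)} = -2 + a + u$ ($D{\left(a,u \right)} = -2 + \left(u + a\right) = -2 + \left(a + u\right) = -2 + a + u$)
$M = - \frac{1}{244}$ ($M = \frac{1}{-244} = - \frac{1}{244} \approx -0.0040984$)
$d{\left(U \right)} = 2 U$
$z = \frac{244}{23919}$ ($z = - \frac{1}{7 \left(2 \left(-2 - 5 + \left(-3 + 3\right)\right) - \frac{1}{244}\right)} = - \frac{1}{7 \left(2 \left(-2 - 5 + 0\right) - \frac{1}{244}\right)} = - \frac{1}{7 \left(2 \left(-7\right) - \frac{1}{244}\right)} = - \frac{1}{7 \left(-14 - \frac{1}{244}\right)} = - \frac{1}{7 \left(- \frac{3417}{244}\right)} = \left(- \frac{1}{7}\right) \left(- \frac{244}{3417}\right) = \frac{244}{23919} \approx 0.010201$)
$z - 161 = \frac{244}{23919} - 161 = - \frac{3850715}{23919}$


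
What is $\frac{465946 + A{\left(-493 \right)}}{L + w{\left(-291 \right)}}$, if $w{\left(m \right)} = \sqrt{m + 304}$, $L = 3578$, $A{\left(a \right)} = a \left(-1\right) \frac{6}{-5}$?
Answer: $\frac{8325190216}{64010355} - \frac{2326772 \sqrt{13}}{64010355} \approx 129.93$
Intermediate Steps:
$A{\left(a \right)} = \frac{6 a}{5}$ ($A{\left(a \right)} = - a 6 \left(- \frac{1}{5}\right) = - a \left(- \frac{6}{5}\right) = \frac{6 a}{5}$)
$w{\left(m \right)} = \sqrt{304 + m}$
$\frac{465946 + A{\left(-493 \right)}}{L + w{\left(-291 \right)}} = \frac{465946 + \frac{6}{5} \left(-493\right)}{3578 + \sqrt{304 - 291}} = \frac{465946 - \frac{2958}{5}}{3578 + \sqrt{13}} = \frac{2326772}{5 \left(3578 + \sqrt{13}\right)}$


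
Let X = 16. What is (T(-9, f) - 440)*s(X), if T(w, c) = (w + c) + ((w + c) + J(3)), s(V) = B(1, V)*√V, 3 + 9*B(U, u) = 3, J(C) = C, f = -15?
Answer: 0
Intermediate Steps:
B(U, u) = 0 (B(U, u) = -⅓ + (⅑)*3 = -⅓ + ⅓ = 0)
s(V) = 0 (s(V) = 0*√V = 0)
T(w, c) = 3 + 2*c + 2*w (T(w, c) = (w + c) + ((w + c) + 3) = (c + w) + ((c + w) + 3) = (c + w) + (3 + c + w) = 3 + 2*c + 2*w)
(T(-9, f) - 440)*s(X) = ((3 + 2*(-15) + 2*(-9)) - 440)*0 = ((3 - 30 - 18) - 440)*0 = (-45 - 440)*0 = -485*0 = 0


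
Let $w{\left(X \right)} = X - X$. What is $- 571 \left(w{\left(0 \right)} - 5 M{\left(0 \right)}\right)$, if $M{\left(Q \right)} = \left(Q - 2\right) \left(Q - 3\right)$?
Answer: $17130$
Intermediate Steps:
$M{\left(Q \right)} = \left(-3 + Q\right) \left(-2 + Q\right)$ ($M{\left(Q \right)} = \left(-2 + Q\right) \left(-3 + Q\right) = \left(-3 + Q\right) \left(-2 + Q\right)$)
$w{\left(X \right)} = 0$
$- 571 \left(w{\left(0 \right)} - 5 M{\left(0 \right)}\right) = - 571 \left(0 - 5 \left(6 + 0^{2} - 0\right)\right) = - 571 \left(0 - 5 \left(6 + 0 + 0\right)\right) = - 571 \left(0 - 30\right) = \left(-571\right) \left(-30\right) = 17130$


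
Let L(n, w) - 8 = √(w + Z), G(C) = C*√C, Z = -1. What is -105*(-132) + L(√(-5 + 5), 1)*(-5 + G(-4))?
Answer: 13820 - 64*I ≈ 13820.0 - 64.0*I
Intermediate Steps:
G(C) = C^(3/2)
L(n, w) = 8 + √(-1 + w) (L(n, w) = 8 + √(w - 1) = 8 + √(-1 + w))
-105*(-132) + L(√(-5 + 5), 1)*(-5 + G(-4)) = -105*(-132) + (8 + √(-1 + 1))*(-5 + (-4)^(3/2)) = 13860 + (8 + √0)*(-5 - 8*I) = 13860 + (8 + 0)*(-5 - 8*I) = 13860 + 8*(-5 - 8*I) = 13860 + (-40 - 64*I) = 13820 - 64*I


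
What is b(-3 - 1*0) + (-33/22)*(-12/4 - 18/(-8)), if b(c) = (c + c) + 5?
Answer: 1/8 ≈ 0.12500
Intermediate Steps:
b(c) = 5 + 2*c (b(c) = 2*c + 5 = 5 + 2*c)
b(-3 - 1*0) + (-33/22)*(-12/4 - 18/(-8)) = (5 + 2*(-3 - 1*0)) + (-33/22)*(-12/4 - 18/(-8)) = (5 + 2*(-3 + 0)) + (-33*1/22)*(-12*1/4 - 18*(-1/8)) = (5 + 2*(-3)) - 3*(-3 + 9/4)/2 = (5 - 6) - 3/2*(-3/4) = -1 + 9/8 = 1/8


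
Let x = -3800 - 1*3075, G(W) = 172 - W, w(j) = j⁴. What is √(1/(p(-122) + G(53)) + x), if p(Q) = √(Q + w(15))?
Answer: √(-818124 - 6875*√50503)/√(119 + √50503) ≈ 82.916*I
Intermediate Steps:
p(Q) = √(50625 + Q) (p(Q) = √(Q + 15⁴) = √(Q + 50625) = √(50625 + Q))
x = -6875 (x = -3800 - 3075 = -6875)
√(1/(p(-122) + G(53)) + x) = √(1/(√(50625 - 122) + (172 - 1*53)) - 6875) = √(1/(√50503 + (172 - 53)) - 6875) = √(1/(√50503 + 119) - 6875) = √(1/(119 + √50503) - 6875) = √(-6875 + 1/(119 + √50503))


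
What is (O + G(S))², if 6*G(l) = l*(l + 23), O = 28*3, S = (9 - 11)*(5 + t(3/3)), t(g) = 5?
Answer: 5476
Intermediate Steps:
S = -20 (S = (9 - 11)*(5 + 5) = -2*10 = -20)
O = 84
G(l) = l*(23 + l)/6 (G(l) = (l*(l + 23))/6 = (l*(23 + l))/6 = l*(23 + l)/6)
(O + G(S))² = (84 + (⅙)*(-20)*(23 - 20))² = (84 + (⅙)*(-20)*3)² = (84 - 10)² = 74² = 5476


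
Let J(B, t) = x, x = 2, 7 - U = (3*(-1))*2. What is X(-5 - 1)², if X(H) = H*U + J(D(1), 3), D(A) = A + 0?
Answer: 5776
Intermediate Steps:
U = 13 (U = 7 - 3*(-1)*2 = 7 - (-3)*2 = 7 - 1*(-6) = 7 + 6 = 13)
D(A) = A
J(B, t) = 2
X(H) = 2 + 13*H (X(H) = H*13 + 2 = 13*H + 2 = 2 + 13*H)
X(-5 - 1)² = (2 + 13*(-5 - 1))² = (2 + 13*(-6))² = (2 - 78)² = (-76)² = 5776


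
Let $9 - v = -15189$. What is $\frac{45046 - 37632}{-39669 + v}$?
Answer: $- \frac{7414}{24471} \approx -0.30297$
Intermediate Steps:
$v = 15198$ ($v = 9 - -15189 = 9 + 15189 = 15198$)
$\frac{45046 - 37632}{-39669 + v} = \frac{45046 - 37632}{-39669 + 15198} = \frac{7414}{-24471} = 7414 \left(- \frac{1}{24471}\right) = - \frac{7414}{24471}$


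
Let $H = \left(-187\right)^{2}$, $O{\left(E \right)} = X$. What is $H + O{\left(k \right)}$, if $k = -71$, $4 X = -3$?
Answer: $\frac{139873}{4} \approx 34968.0$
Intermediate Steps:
$X = - \frac{3}{4}$ ($X = \frac{1}{4} \left(-3\right) = - \frac{3}{4} \approx -0.75$)
$O{\left(E \right)} = - \frac{3}{4}$
$H = 34969$
$H + O{\left(k \right)} = 34969 - \frac{3}{4} = \frac{139873}{4}$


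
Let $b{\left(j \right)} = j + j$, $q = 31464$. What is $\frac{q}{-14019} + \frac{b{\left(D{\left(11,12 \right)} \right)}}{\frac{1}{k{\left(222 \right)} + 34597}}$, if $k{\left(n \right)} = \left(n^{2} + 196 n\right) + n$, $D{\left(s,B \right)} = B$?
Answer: $\frac{14312266992}{4673} \approx 3.0628 \cdot 10^{6}$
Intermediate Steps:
$b{\left(j \right)} = 2 j$
$k{\left(n \right)} = n^{2} + 197 n$
$\frac{q}{-14019} + \frac{b{\left(D{\left(11,12 \right)} \right)}}{\frac{1}{k{\left(222 \right)} + 34597}} = \frac{31464}{-14019} + \frac{2 \cdot 12}{\frac{1}{222 \left(197 + 222\right) + 34597}} = 31464 \left(- \frac{1}{14019}\right) + \frac{24}{\frac{1}{222 \cdot 419 + 34597}} = - \frac{10488}{4673} + \frac{24}{\frac{1}{93018 + 34597}} = - \frac{10488}{4673} + \frac{24}{\frac{1}{127615}} = - \frac{10488}{4673} + 24 \frac{1}{\frac{1}{127615}} = - \frac{10488}{4673} + 24 \cdot 127615 = - \frac{10488}{4673} + 3062760 = \frac{14312266992}{4673}$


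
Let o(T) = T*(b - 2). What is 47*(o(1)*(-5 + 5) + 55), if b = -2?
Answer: 2585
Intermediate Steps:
o(T) = -4*T (o(T) = T*(-2 - 2) = T*(-4) = -4*T)
47*(o(1)*(-5 + 5) + 55) = 47*((-4*1)*(-5 + 5) + 55) = 47*(-4*0 + 55) = 47*(0 + 55) = 47*55 = 2585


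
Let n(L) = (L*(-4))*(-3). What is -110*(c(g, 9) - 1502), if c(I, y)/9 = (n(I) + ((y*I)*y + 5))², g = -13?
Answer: -1434954620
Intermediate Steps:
n(L) = 12*L (n(L) = -4*L*(-3) = 12*L)
c(I, y) = 9*(5 + 12*I + I*y²)² (c(I, y) = 9*(12*I + ((y*I)*y + 5))² = 9*(12*I + ((I*y)*y + 5))² = 9*(12*I + (I*y² + 5))² = 9*(12*I + (5 + I*y²))² = 9*(5 + 12*I + I*y²)²)
-110*(c(g, 9) - 1502) = -110*(9*(5 + 12*(-13) - 13*9²)² - 1502) = -110*(9*(5 - 156 - 13*81)² - 1502) = -110*(9*(5 - 156 - 1053)² - 1502) = -110*(9*(-1204)² - 1502) = -110*(9*1449616 - 1502) = -110*(13046544 - 1502) = -110*13045042 = -1434954620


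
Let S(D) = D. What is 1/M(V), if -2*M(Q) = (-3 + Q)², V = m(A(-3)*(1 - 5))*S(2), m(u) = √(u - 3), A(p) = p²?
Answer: -2/(3 - 2*I*√39)² ≈ 0.010799 - 0.0055052*I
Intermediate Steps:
m(u) = √(-3 + u)
V = 2*I*√39 (V = √(-3 + (-3)²*(1 - 5))*2 = √(-3 + 9*(-4))*2 = √(-3 - 36)*2 = √(-39)*2 = (I*√39)*2 = 2*I*√39 ≈ 12.49*I)
M(Q) = -(-3 + Q)²/2
1/M(V) = 1/(-(-3 + 2*I*√39)²/2) = -2/(-3 + 2*I*√39)²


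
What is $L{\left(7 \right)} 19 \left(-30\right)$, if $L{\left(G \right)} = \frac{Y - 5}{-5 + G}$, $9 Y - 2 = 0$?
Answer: $\frac{4085}{3} \approx 1361.7$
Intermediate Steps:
$Y = \frac{2}{9}$ ($Y = \frac{2}{9} + \frac{1}{9} \cdot 0 = \frac{2}{9} + 0 = \frac{2}{9} \approx 0.22222$)
$L{\left(G \right)} = - \frac{43}{9 \left(-5 + G\right)}$ ($L{\left(G \right)} = \frac{\frac{2}{9} - 5}{-5 + G} = - \frac{43}{9 \left(-5 + G\right)}$)
$L{\left(7 \right)} 19 \left(-30\right) = - \frac{43}{-45 + 9 \cdot 7} \cdot 19 \left(-30\right) = - \frac{43}{-45 + 63} \cdot 19 \left(-30\right) = - \frac{43}{18} \cdot 19 \left(-30\right) = \left(-43\right) \frac{1}{18} \cdot 19 \left(-30\right) = \left(- \frac{43}{18}\right) 19 \left(-30\right) = \left(- \frac{817}{18}\right) \left(-30\right) = \frac{4085}{3}$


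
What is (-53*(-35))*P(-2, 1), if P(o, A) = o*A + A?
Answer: -1855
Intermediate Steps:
P(o, A) = A + A*o (P(o, A) = A*o + A = A + A*o)
(-53*(-35))*P(-2, 1) = (-53*(-35))*(1*(1 - 2)) = 1855*(1*(-1)) = 1855*(-1) = -1855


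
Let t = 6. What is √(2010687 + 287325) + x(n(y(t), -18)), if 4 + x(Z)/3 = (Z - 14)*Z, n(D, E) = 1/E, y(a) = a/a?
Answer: -1043/108 + 2*√574503 ≈ 1506.3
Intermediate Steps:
y(a) = 1
x(Z) = -12 + 3*Z*(-14 + Z) (x(Z) = -12 + 3*((Z - 14)*Z) = -12 + 3*((-14 + Z)*Z) = -12 + 3*(Z*(-14 + Z)) = -12 + 3*Z*(-14 + Z))
√(2010687 + 287325) + x(n(y(t), -18)) = √(2010687 + 287325) + (-12 - 42/(-18) + 3*(1/(-18))²) = √2298012 + (-12 - 42*(-1/18) + 3*(-1/18)²) = 2*√574503 + (-12 + 7/3 + 3*(1/324)) = 2*√574503 + (-12 + 7/3 + 1/108) = 2*√574503 - 1043/108 = -1043/108 + 2*√574503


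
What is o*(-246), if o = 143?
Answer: -35178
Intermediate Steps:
o*(-246) = 143*(-246) = -35178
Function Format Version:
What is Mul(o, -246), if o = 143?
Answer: -35178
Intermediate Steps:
Mul(o, -246) = Mul(143, -246) = -35178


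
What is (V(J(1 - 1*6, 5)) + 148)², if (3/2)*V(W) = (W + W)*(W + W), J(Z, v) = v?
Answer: 414736/9 ≈ 46082.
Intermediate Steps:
V(W) = 8*W²/3 (V(W) = 2*((W + W)*(W + W))/3 = 2*((2*W)*(2*W))/3 = 2*(4*W²)/3 = 8*W²/3)
(V(J(1 - 1*6, 5)) + 148)² = ((8/3)*5² + 148)² = ((8/3)*25 + 148)² = (200/3 + 148)² = (644/3)² = 414736/9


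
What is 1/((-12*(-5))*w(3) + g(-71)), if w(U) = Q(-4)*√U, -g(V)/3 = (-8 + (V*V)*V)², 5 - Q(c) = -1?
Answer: -128106010561/49233449825565130474563 - 40*√3/16411149941855043491521 ≈ -2.6020e-12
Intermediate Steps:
Q(c) = 6 (Q(c) = 5 - 1*(-1) = 5 + 1 = 6)
g(V) = -3*(-8 + V³)² (g(V) = -3*(-8 + (V*V)*V)² = -3*(-8 + V²*V)² = -3*(-8 + V³)²)
w(U) = 6*√U
1/((-12*(-5))*w(3) + g(-71)) = 1/((-12*(-5))*(6*√3) - 3*(-8 + (-71)³)²) = 1/(60*(6*√3) - 3*(-8 - 357911)²) = 1/(360*√3 - 3*(-357919)²) = 1/(360*√3 - 3*128106010561) = 1/(360*√3 - 384318031683) = 1/(-384318031683 + 360*√3)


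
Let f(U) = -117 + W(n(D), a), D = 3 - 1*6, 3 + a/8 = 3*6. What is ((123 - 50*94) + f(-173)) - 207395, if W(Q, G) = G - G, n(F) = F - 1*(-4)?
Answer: -212089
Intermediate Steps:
a = 120 (a = -24 + 8*(3*6) = -24 + 8*18 = -24 + 144 = 120)
D = -3 (D = 3 - 6 = -3)
n(F) = 4 + F (n(F) = F + 4 = 4 + F)
W(Q, G) = 0
f(U) = -117 (f(U) = -117 + 0 = -117)
((123 - 50*94) + f(-173)) - 207395 = ((123 - 50*94) - 117) - 207395 = ((123 - 4700) - 117) - 207395 = (-4577 - 117) - 207395 = -4694 - 207395 = -212089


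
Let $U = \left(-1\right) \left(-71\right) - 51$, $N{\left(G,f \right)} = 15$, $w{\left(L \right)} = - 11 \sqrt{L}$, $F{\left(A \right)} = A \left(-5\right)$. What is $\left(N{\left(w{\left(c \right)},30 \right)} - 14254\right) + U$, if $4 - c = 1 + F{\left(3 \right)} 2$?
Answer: $-14219$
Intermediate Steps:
$F{\left(A \right)} = - 5 A$
$c = 33$ ($c = 4 - \left(1 + \left(-5\right) 3 \cdot 2\right) = 4 - \left(1 - 30\right) = 4 - -29 = 4 + 29 = 33$)
$U = 20$ ($U = 71 - 51 = 20$)
$\left(N{\left(w{\left(c \right)},30 \right)} - 14254\right) + U = \left(15 - 14254\right) + 20 = -14239 + 20 = -14219$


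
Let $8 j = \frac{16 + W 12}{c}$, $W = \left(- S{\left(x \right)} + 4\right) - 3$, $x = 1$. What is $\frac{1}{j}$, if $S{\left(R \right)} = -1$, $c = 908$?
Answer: $\frac{908}{5} \approx 181.6$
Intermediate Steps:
$W = 2$ ($W = \left(\left(-1\right) \left(-1\right) + 4\right) - 3 = \left(1 + 4\right) - 3 = 5 - 3 = 2$)
$j = \frac{5}{908}$ ($j = \frac{\left(16 + 2 \cdot 12\right) \frac{1}{908}}{8} = \frac{\left(16 + 24\right) \frac{1}{908}}{8} = \frac{40 \cdot \frac{1}{908}}{8} = \frac{1}{8} \cdot \frac{10}{227} = \frac{5}{908} \approx 0.0055066$)
$\frac{1}{j} = \frac{1}{\frac{5}{908}} = \frac{908}{5}$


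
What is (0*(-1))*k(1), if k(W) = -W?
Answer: 0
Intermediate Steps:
(0*(-1))*k(1) = (0*(-1))*(-1*1) = 0*(-1) = 0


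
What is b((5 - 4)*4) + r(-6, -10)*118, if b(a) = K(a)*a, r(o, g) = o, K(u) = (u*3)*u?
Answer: -516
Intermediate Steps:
K(u) = 3*u² (K(u) = (3*u)*u = 3*u²)
b(a) = 3*a³ (b(a) = (3*a²)*a = 3*a³)
b((5 - 4)*4) + r(-6, -10)*118 = 3*((5 - 4)*4)³ - 6*118 = 3*(1*4)³ - 708 = 3*4³ - 708 = 3*64 - 708 = 192 - 708 = -516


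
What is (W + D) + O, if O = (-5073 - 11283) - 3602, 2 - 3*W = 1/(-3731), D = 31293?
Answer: 126880118/11193 ≈ 11336.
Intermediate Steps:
W = 7463/11193 (W = ⅔ - ⅓/(-3731) = ⅔ - ⅓*(-1/3731) = ⅔ + 1/11193 = 7463/11193 ≈ 0.66676)
O = -19958 (O = -16356 - 3602 = -19958)
(W + D) + O = (7463/11193 + 31293) - 19958 = 350270012/11193 - 19958 = 126880118/11193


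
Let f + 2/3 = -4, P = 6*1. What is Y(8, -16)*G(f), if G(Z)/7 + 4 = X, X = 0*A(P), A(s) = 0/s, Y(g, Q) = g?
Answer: -224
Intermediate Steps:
P = 6
f = -14/3 (f = -⅔ - 4 = -14/3 ≈ -4.6667)
A(s) = 0
X = 0 (X = 0*0 = 0)
G(Z) = -28 (G(Z) = -28 + 7*0 = -28 + 0 = -28)
Y(8, -16)*G(f) = 8*(-28) = -224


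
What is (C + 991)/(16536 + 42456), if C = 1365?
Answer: 589/14748 ≈ 0.039938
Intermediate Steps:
(C + 991)/(16536 + 42456) = (1365 + 991)/(16536 + 42456) = 2356/58992 = 2356*(1/58992) = 589/14748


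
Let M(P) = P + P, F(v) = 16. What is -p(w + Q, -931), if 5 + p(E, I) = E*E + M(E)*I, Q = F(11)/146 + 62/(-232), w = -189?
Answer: -27821405030641/71707024 ≈ -3.8799e+5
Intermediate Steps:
Q = -1335/8468 (Q = 16/146 + 62/(-232) = 16*(1/146) + 62*(-1/232) = 8/73 - 31/116 = -1335/8468 ≈ -0.15765)
M(P) = 2*P
p(E, I) = -5 + E**2 + 2*E*I (p(E, I) = -5 + (E*E + (2*E)*I) = -5 + (E**2 + 2*E*I) = -5 + E**2 + 2*E*I)
-p(w + Q, -931) = -(-5 + (-189 - 1335/8468)**2 + 2*(-189 - 1335/8468)*(-931)) = -(-5 + (-1601787/8468)**2 + 2*(-1601787/8468)*(-931)) = -(-5 + 2565721593369/71707024 + 1491263697/4234) = -1*27821405030641/71707024 = -27821405030641/71707024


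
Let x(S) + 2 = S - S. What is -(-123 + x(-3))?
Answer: 125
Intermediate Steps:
x(S) = -2 (x(S) = -2 + (S - S) = -2 + 0 = -2)
-(-123 + x(-3)) = -(-123 - 2) = -1*(-125) = 125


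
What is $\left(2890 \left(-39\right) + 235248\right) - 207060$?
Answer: $-84522$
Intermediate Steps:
$\left(2890 \left(-39\right) + 235248\right) - 207060 = \left(-112710 + 235248\right) - 207060 = 122538 - 207060 = -84522$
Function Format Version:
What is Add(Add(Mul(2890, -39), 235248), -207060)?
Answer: -84522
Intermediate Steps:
Add(Add(Mul(2890, -39), 235248), -207060) = Add(Add(-112710, 235248), -207060) = Add(122538, -207060) = -84522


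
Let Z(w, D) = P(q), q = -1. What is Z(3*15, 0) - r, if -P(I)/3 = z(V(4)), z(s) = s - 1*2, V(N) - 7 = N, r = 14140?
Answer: -14167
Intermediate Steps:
V(N) = 7 + N
z(s) = -2 + s (z(s) = s - 2 = -2 + s)
P(I) = -27 (P(I) = -3*(-2 + (7 + 4)) = -3*(-2 + 11) = -3*9 = -27)
Z(w, D) = -27
Z(3*15, 0) - r = -27 - 1*14140 = -27 - 14140 = -14167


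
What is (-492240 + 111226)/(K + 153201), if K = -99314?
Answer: -381014/53887 ≈ -7.0706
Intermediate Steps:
(-492240 + 111226)/(K + 153201) = (-492240 + 111226)/(-99314 + 153201) = -381014/53887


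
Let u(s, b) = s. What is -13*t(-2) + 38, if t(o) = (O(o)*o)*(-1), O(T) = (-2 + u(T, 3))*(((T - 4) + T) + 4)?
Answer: -378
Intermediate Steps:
O(T) = 2*T*(-2 + T) (O(T) = (-2 + T)*(((T - 4) + T) + 4) = (-2 + T)*(((-4 + T) + T) + 4) = (-2 + T)*((-4 + 2*T) + 4) = (-2 + T)*(2*T) = 2*T*(-2 + T))
t(o) = -2*o**2*(-2 + o) (t(o) = ((2*o*(-2 + o))*o)*(-1) = (2*o**2*(-2 + o))*(-1) = -2*o**2*(-2 + o))
-13*t(-2) + 38 = -26*(-2)**2*(2 - 1*(-2)) + 38 = -26*4*(2 + 2) + 38 = -26*4*4 + 38 = -13*32 + 38 = -416 + 38 = -378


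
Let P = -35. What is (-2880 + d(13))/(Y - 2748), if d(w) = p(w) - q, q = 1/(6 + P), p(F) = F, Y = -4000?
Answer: 41571/97846 ≈ 0.42486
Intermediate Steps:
q = -1/29 (q = 1/(6 - 35) = 1/(-29) = -1/29 ≈ -0.034483)
d(w) = 1/29 + w (d(w) = w - 1*(-1/29) = w + 1/29 = 1/29 + w)
(-2880 + d(13))/(Y - 2748) = (-2880 + (1/29 + 13))/(-4000 - 2748) = (-2880 + 378/29)/(-6748) = -83142/29*(-1/6748) = 41571/97846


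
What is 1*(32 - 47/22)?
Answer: 657/22 ≈ 29.864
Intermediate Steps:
1*(32 - 47/22) = 1*(657/22) = 657/22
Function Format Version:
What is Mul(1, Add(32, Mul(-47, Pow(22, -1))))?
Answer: Rational(657, 22) ≈ 29.864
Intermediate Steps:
Mul(1, Add(32, Mul(-47, Pow(22, -1)))) = Mul(1, Add(32, Mul(-47, Rational(1, 22)))) = Mul(1, Add(32, Rational(-47, 22))) = Mul(1, Rational(657, 22)) = Rational(657, 22)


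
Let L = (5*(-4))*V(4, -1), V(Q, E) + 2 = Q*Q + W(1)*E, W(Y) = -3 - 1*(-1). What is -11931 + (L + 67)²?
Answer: 52078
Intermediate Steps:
W(Y) = -2 (W(Y) = -3 + 1 = -2)
V(Q, E) = -2 + Q² - 2*E (V(Q, E) = -2 + (Q*Q - 2*E) = -2 + (Q² - 2*E) = -2 + Q² - 2*E)
L = -320 (L = (5*(-4))*(-2 + 4² - 2*(-1)) = -20*(-2 + 16 + 2) = -20*16 = -320)
-11931 + (L + 67)² = -11931 + (-320 + 67)² = -11931 + (-253)² = -11931 + 64009 = 52078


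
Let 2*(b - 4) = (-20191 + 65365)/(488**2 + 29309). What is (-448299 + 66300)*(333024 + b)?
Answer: -3780489617129081/29717 ≈ -1.2722e+11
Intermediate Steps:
b = 364133/89151 (b = 4 + ((-20191 + 65365)/(488**2 + 29309))/2 = 4 + (45174/(238144 + 29309))/2 = 4 + (45174/267453)/2 = 4 + (45174*(1/267453))/2 = 4 + (1/2)*(15058/89151) = 4 + 7529/89151 = 364133/89151 ≈ 4.0844)
(-448299 + 66300)*(333024 + b) = (-448299 + 66300)*(333024 + 364133/89151) = -381999*29689786757/89151 = -3780489617129081/29717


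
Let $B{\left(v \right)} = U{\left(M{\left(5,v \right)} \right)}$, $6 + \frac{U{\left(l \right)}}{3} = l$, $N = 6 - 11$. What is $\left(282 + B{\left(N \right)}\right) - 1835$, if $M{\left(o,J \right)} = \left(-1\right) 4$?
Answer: $-1583$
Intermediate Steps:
$M{\left(o,J \right)} = -4$
$N = -5$
$U{\left(l \right)} = -18 + 3 l$
$B{\left(v \right)} = -30$ ($B{\left(v \right)} = -18 + 3 \left(-4\right) = -18 - 12 = -30$)
$\left(282 + B{\left(N \right)}\right) - 1835 = \left(282 - 30\right) - 1835 = 252 - 1835 = -1583$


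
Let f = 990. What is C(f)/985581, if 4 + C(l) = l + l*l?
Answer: 981086/985581 ≈ 0.99544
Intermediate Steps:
C(l) = -4 + l + l² (C(l) = -4 + (l + l*l) = -4 + (l + l²) = -4 + l + l²)
C(f)/985581 = (-4 + 990 + 990²)/985581 = (-4 + 990 + 980100)*(1/985581) = 981086*(1/985581) = 981086/985581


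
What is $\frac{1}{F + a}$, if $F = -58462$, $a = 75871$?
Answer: $\frac{1}{17409} \approx 5.7442 \cdot 10^{-5}$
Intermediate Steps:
$\frac{1}{F + a} = \frac{1}{-58462 + 75871} = \frac{1}{17409}$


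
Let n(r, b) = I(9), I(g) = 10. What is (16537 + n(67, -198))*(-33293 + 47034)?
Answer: 227372327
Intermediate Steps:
n(r, b) = 10
(16537 + n(67, -198))*(-33293 + 47034) = (16537 + 10)*(-33293 + 47034) = 16547*13741 = 227372327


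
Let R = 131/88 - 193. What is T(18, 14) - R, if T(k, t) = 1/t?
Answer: 118015/616 ≈ 191.58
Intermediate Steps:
R = -16853/88 (R = 131*(1/88) - 193 = 131/88 - 193 = -16853/88 ≈ -191.51)
T(18, 14) - R = 1/14 - 1*(-16853/88) = 1/14 + 16853/88 = 118015/616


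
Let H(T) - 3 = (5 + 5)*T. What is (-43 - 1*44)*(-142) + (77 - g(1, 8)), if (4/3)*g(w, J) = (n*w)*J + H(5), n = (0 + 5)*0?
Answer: 49565/4 ≈ 12391.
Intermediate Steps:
n = 0 (n = 5*0 = 0)
H(T) = 3 + 10*T (H(T) = 3 + (5 + 5)*T = 3 + 10*T)
g(w, J) = 159/4 (g(w, J) = 3*((0*w)*J + (3 + 10*5))/4 = 3*(0*J + (3 + 50))/4 = 3*(0 + 53)/4 = (¾)*53 = 159/4)
(-43 - 1*44)*(-142) + (77 - g(1, 8)) = (-43 - 1*44)*(-142) + (77 - 1*159/4) = (-43 - 44)*(-142) + (77 - 159/4) = -87*(-142) + 149/4 = 12354 + 149/4 = 49565/4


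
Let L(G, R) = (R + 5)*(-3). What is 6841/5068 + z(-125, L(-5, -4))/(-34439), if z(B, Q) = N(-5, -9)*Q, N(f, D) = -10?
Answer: 235445159/174536852 ≈ 1.3490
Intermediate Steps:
L(G, R) = -15 - 3*R (L(G, R) = (5 + R)*(-3) = -15 - 3*R)
z(B, Q) = -10*Q
6841/5068 + z(-125, L(-5, -4))/(-34439) = 6841/5068 - 10*(-15 - 3*(-4))/(-34439) = 6841*(1/5068) - 10*(-15 + 12)*(-1/34439) = 6841/5068 - 10*(-3)*(-1/34439) = 6841/5068 + 30*(-1/34439) = 6841/5068 - 30/34439 = 235445159/174536852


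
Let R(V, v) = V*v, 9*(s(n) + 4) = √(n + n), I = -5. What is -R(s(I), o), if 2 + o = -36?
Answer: -152 + 38*I*√10/9 ≈ -152.0 + 13.352*I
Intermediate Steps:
o = -38 (o = -2 - 36 = -38)
s(n) = -4 + √2*√n/9 (s(n) = -4 + √(n + n)/9 = -4 + √(2*n)/9 = -4 + (√2*√n)/9 = -4 + √2*√n/9)
-R(s(I), o) = -(-4 + √2*√(-5)/9)*(-38) = -(-4 + √2*(I*√5)/9)*(-38) = -(-4 + I*√10/9)*(-38) = -(152 - 38*I*√10/9) = -152 + 38*I*√10/9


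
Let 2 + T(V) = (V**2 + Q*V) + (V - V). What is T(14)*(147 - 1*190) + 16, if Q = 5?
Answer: -11336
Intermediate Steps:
T(V) = -2 + V**2 + 5*V (T(V) = -2 + ((V**2 + 5*V) + (V - V)) = -2 + ((V**2 + 5*V) + 0) = -2 + (V**2 + 5*V) = -2 + V**2 + 5*V)
T(14)*(147 - 1*190) + 16 = (-2 + 14**2 + 5*14)*(147 - 1*190) + 16 = (-2 + 196 + 70)*(147 - 190) + 16 = 264*(-43) + 16 = -11352 + 16 = -11336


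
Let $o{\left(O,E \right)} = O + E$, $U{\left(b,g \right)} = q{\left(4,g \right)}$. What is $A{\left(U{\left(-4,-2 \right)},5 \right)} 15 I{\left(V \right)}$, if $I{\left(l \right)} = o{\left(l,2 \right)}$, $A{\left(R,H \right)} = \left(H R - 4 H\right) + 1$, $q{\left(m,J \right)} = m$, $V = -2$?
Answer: $0$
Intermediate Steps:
$U{\left(b,g \right)} = 4$
$A{\left(R,H \right)} = 1 - 4 H + H R$ ($A{\left(R,H \right)} = \left(- 4 H + H R\right) + 1 = 1 - 4 H + H R$)
$o{\left(O,E \right)} = E + O$
$I{\left(l \right)} = 2 + l$
$A{\left(U{\left(-4,-2 \right)},5 \right)} 15 I{\left(V \right)} = \left(1 - 20 + 5 \cdot 4\right) 15 \left(2 - 2\right) = \left(1 - 20 + 20\right) 15 \cdot 0 = 1 \cdot 15 \cdot 0 = 15 \cdot 0 = 0$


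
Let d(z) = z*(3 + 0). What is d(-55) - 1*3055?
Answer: -3220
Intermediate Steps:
d(z) = 3*z (d(z) = z*3 = 3*z)
d(-55) - 1*3055 = 3*(-55) - 1*3055 = -165 - 3055 = -3220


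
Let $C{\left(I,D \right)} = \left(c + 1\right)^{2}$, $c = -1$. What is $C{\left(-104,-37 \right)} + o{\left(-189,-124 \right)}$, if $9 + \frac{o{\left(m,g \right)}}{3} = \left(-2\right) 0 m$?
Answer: $-27$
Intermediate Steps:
$o{\left(m,g \right)} = -27$ ($o{\left(m,g \right)} = -27 + 3 \left(-2\right) 0 m = -27 + 3 \cdot 0 m = -27 + 3 \cdot 0 = -27 + 0 = -27$)
$C{\left(I,D \right)} = 0$ ($C{\left(I,D \right)} = \left(-1 + 1\right)^{2} = 0^{2} = 0$)
$C{\left(-104,-37 \right)} + o{\left(-189,-124 \right)} = 0 - 27 = -27$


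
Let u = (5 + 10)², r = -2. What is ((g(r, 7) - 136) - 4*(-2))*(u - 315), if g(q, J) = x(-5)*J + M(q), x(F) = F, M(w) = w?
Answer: 14850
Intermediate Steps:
g(q, J) = q - 5*J (g(q, J) = -5*J + q = q - 5*J)
u = 225 (u = 15² = 225)
((g(r, 7) - 136) - 4*(-2))*(u - 315) = (((-2 - 5*7) - 136) - 4*(-2))*(225 - 315) = (((-2 - 35) - 136) + 8)*(-90) = ((-37 - 136) + 8)*(-90) = (-173 + 8)*(-90) = -165*(-90) = 14850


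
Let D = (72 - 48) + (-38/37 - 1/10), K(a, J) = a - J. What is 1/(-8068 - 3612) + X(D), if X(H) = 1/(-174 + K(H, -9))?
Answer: -4374187/614216160 ≈ -0.0071216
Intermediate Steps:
D = 8463/370 (D = 24 + (-38*1/37 - 1*1/10) = 24 + (-38/37 - 1/10) = 24 - 417/370 = 8463/370 ≈ 22.873)
X(H) = 1/(-165 + H) (X(H) = 1/(-174 + (H - 1*(-9))) = 1/(-174 + (H + 9)) = 1/(-174 + (9 + H)) = 1/(-165 + H))
1/(-8068 - 3612) + X(D) = 1/(-8068 - 3612) + 1/(-165 + 8463/370) = 1/(-11680) + 1/(-52587/370) = -1/11680 - 370/52587 = -4374187/614216160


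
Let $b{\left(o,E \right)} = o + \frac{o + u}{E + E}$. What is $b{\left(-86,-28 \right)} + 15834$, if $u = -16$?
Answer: $\frac{440995}{28} \approx 15750.0$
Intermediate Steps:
$b{\left(o,E \right)} = o + \frac{-16 + o}{2 E}$ ($b{\left(o,E \right)} = o + \frac{o - 16}{E + E} = o + \frac{-16 + o}{2 E}$)
$b{\left(-86,-28 \right)} + 15834 = \frac{-8 + \frac{1}{2} \left(-86\right) - -2408}{-28} + 15834 = - \frac{-8 - 43 + 2408}{28} + 15834 = \left(- \frac{1}{28}\right) 2357 + 15834 = - \frac{2357}{28} + 15834 = \frac{440995}{28}$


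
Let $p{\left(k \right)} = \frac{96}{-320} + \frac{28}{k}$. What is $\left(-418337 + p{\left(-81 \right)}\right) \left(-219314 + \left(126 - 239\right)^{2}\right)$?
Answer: $\frac{13997698942337}{162} \approx 8.6406 \cdot 10^{10}$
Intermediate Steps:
$p{\left(k \right)} = - \frac{3}{10} + \frac{28}{k}$ ($p{\left(k \right)} = 96 \left(- \frac{1}{320}\right) + \frac{28}{k} = - \frac{3}{10} + \frac{28}{k}$)
$\left(-418337 + p{\left(-81 \right)}\right) \left(-219314 + \left(126 - 239\right)^{2}\right) = \left(-418337 + \left(- \frac{3}{10} + \frac{28}{-81}\right)\right) \left(-219314 + \left(126 - 239\right)^{2}\right) = \left(-418337 + \left(- \frac{3}{10} + 28 \left(- \frac{1}{81}\right)\right)\right) \left(-219314 + \left(-113\right)^{2}\right) = \left(-418337 - \frac{523}{810}\right) \left(-219314 + 12769\right) = \left(-418337 - \frac{523}{810}\right) \left(-206545\right) = \left(- \frac{338853493}{810}\right) \left(-206545\right) = \frac{13997698942337}{162}$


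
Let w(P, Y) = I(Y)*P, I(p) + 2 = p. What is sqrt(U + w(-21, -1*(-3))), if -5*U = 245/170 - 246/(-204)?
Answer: I*sqrt(6222)/17 ≈ 4.64*I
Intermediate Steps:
I(p) = -2 + p
w(P, Y) = P*(-2 + Y) (w(P, Y) = (-2 + Y)*P = P*(-2 + Y))
U = -9/17 (U = -(245/170 - 246/(-204))/5 = -(245*(1/170) - 246*(-1/204))/5 = -(49/34 + 41/34)/5 = -1/5*45/17 = -9/17 ≈ -0.52941)
sqrt(U + w(-21, -1*(-3))) = sqrt(-9/17 - 21*(-2 - 1*(-3))) = sqrt(-9/17 - 21*(-2 + 3)) = sqrt(-9/17 - 21*1) = sqrt(-9/17 - 21) = sqrt(-366/17) = I*sqrt(6222)/17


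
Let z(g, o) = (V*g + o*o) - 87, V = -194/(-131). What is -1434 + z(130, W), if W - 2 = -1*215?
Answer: 5769308/131 ≈ 44041.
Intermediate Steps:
V = 194/131 (V = -194*(-1/131) = 194/131 ≈ 1.4809)
W = -213 (W = 2 - 1*215 = 2 - 215 = -213)
z(g, o) = -87 + o² + 194*g/131 (z(g, o) = (194*g/131 + o*o) - 87 = (194*g/131 + o²) - 87 = (o² + 194*g/131) - 87 = -87 + o² + 194*g/131)
-1434 + z(130, W) = -1434 + (-87 + (-213)² + (194/131)*130) = -1434 + (-87 + 45369 + 25220/131) = -1434 + 5957162/131 = 5769308/131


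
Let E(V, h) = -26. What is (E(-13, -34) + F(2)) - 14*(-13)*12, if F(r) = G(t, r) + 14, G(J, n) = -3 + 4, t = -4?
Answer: 2173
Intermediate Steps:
G(J, n) = 1
F(r) = 15 (F(r) = 1 + 14 = 15)
(E(-13, -34) + F(2)) - 14*(-13)*12 = (-26 + 15) - 14*(-13)*12 = -11 + 182*12 = -11 + 2184 = 2173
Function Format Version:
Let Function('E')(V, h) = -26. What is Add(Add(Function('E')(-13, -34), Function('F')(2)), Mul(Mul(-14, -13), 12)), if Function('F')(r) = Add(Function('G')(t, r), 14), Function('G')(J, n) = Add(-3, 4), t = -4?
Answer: 2173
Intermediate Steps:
Function('G')(J, n) = 1
Function('F')(r) = 15 (Function('F')(r) = Add(1, 14) = 15)
Add(Add(Function('E')(-13, -34), Function('F')(2)), Mul(Mul(-14, -13), 12)) = Add(Add(-26, 15), Mul(Mul(-14, -13), 12)) = Add(-11, Mul(182, 12)) = Add(-11, 2184) = 2173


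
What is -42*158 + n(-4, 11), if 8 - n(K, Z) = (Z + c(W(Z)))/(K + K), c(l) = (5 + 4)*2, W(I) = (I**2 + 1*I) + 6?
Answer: -52995/8 ≈ -6624.4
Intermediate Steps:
W(I) = 6 + I + I**2 (W(I) = (I**2 + I) + 6 = (I + I**2) + 6 = 6 + I + I**2)
c(l) = 18 (c(l) = 9*2 = 18)
n(K, Z) = 8 - (18 + Z)/(2*K) (n(K, Z) = 8 - (Z + 18)/(K + K) = 8 - (18 + Z)/(2*K))
-42*158 + n(-4, 11) = -42*158 + (1/2)*(-18 - 1*11 + 16*(-4))/(-4) = -6636 + (1/2)*(-1/4)*(-18 - 11 - 64) = -6636 + (1/2)*(-1/4)*(-93) = -6636 + 93/8 = -52995/8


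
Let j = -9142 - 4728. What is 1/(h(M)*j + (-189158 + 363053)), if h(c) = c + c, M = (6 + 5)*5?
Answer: -1/1351805 ≈ -7.3975e-7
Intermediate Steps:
j = -13870
M = 55 (M = 11*5 = 55)
h(c) = 2*c
1/(h(M)*j + (-189158 + 363053)) = 1/((2*55)*(-13870) + (-189158 + 363053)) = 1/(110*(-13870) + 173895) = 1/(-1525700 + 173895) = 1/(-1351805) = -1/1351805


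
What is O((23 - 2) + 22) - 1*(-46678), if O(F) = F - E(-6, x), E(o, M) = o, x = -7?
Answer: 46727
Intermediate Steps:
O(F) = 6 + F (O(F) = F - 1*(-6) = F + 6 = 6 + F)
O((23 - 2) + 22) - 1*(-46678) = (6 + ((23 - 2) + 22)) - 1*(-46678) = (6 + (21 + 22)) + 46678 = (6 + 43) + 46678 = 49 + 46678 = 46727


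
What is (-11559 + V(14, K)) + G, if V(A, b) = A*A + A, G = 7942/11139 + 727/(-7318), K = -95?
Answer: -925066005995/81515202 ≈ -11348.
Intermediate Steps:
G = 50021503/81515202 (G = 7942*(1/11139) + 727*(-1/7318) = 7942/11139 - 727/7318 = 50021503/81515202 ≈ 0.61365)
V(A, b) = A + A**2 (V(A, b) = A**2 + A = A + A**2)
(-11559 + V(14, K)) + G = (-11559 + 14*(1 + 14)) + 50021503/81515202 = (-11559 + 14*15) + 50021503/81515202 = (-11559 + 210) + 50021503/81515202 = -11349 + 50021503/81515202 = -925066005995/81515202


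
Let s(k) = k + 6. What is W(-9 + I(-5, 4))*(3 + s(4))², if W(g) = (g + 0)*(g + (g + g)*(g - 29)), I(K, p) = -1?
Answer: -1301300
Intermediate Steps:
s(k) = 6 + k
W(g) = g*(g + 2*g*(-29 + g)) (W(g) = g*(g + (2*g)*(-29 + g)) = g*(g + 2*g*(-29 + g)))
W(-9 + I(-5, 4))*(3 + s(4))² = ((-9 - 1)²*(-57 + 2*(-9 - 1)))*(3 + (6 + 4))² = ((-10)²*(-57 + 2*(-10)))*(3 + 10)² = (100*(-57 - 20))*13² = (100*(-77))*169 = -7700*169 = -1301300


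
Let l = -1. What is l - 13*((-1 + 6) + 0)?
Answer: -66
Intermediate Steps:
l - 13*((-1 + 6) + 0) = -1 - 13*((-1 + 6) + 0) = -1 - 13*(5 + 0) = -1 - 13*5 = -1 - 65 = -66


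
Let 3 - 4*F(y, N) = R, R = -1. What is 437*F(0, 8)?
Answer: 437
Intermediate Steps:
F(y, N) = 1 (F(y, N) = 3/4 - 1/4*(-1) = 3/4 + 1/4 = 1)
437*F(0, 8) = 437*1 = 437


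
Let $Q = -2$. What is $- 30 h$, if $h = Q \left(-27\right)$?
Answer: $-1620$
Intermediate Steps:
$h = 54$ ($h = \left(-2\right) \left(-27\right) = 54$)
$- 30 h = \left(-30\right) 54 = -1620$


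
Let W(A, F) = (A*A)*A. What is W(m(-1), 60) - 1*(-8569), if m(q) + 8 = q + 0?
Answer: 7840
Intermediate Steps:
m(q) = -8 + q (m(q) = -8 + (q + 0) = -8 + q)
W(A, F) = A³ (W(A, F) = A²*A = A³)
W(m(-1), 60) - 1*(-8569) = (-8 - 1)³ - 1*(-8569) = (-9)³ + 8569 = -729 + 8569 = 7840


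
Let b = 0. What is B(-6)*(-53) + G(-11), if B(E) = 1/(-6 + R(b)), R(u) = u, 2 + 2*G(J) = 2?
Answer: 53/6 ≈ 8.8333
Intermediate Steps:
G(J) = 0 (G(J) = -1 + (½)*2 = -1 + 1 = 0)
B(E) = -⅙ (B(E) = 1/(-6 + 0) = 1/(-6) = -⅙)
B(-6)*(-53) + G(-11) = -⅙*(-53) + 0 = 53/6 + 0 = 53/6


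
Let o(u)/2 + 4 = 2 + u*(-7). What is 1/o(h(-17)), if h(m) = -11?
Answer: 1/150 ≈ 0.0066667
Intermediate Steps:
o(u) = -4 - 14*u (o(u) = -8 + 2*(2 + u*(-7)) = -8 + 2*(2 - 7*u) = -8 + (4 - 14*u) = -4 - 14*u)
1/o(h(-17)) = 1/(-4 - 14*(-11)) = 1/(-4 + 154) = 1/150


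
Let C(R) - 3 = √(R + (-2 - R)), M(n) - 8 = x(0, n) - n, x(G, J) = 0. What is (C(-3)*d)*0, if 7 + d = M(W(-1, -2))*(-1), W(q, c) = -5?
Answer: 0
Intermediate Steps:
M(n) = 8 - n (M(n) = 8 + (0 - n) = 8 - n)
C(R) = 3 + I*√2 (C(R) = 3 + √(R + (-2 - R)) = 3 + √(-2) = 3 + I*√2)
d = -20 (d = -7 + (8 - 1*(-5))*(-1) = -7 + (8 + 5)*(-1) = -7 + 13*(-1) = -7 - 13 = -20)
(C(-3)*d)*0 = ((3 + I*√2)*(-20))*0 = (-60 - 20*I*√2)*0 = 0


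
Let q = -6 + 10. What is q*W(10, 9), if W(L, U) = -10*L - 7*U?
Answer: -652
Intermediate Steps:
q = 4
q*W(10, 9) = 4*(-10*10 - 7*9) = 4*(-100 - 63) = 4*(-163) = -652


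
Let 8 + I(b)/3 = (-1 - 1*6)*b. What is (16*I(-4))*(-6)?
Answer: -5760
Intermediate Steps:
I(b) = -24 - 21*b (I(b) = -24 + 3*((-1 - 1*6)*b) = -24 + 3*((-1 - 6)*b) = -24 + 3*(-7*b) = -24 - 21*b)
(16*I(-4))*(-6) = (16*(-24 - 21*(-4)))*(-6) = (16*(-24 + 84))*(-6) = (16*60)*(-6) = 960*(-6) = -5760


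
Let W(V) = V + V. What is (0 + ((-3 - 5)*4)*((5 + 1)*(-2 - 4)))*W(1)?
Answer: 2304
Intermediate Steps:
W(V) = 2*V
(0 + ((-3 - 5)*4)*((5 + 1)*(-2 - 4)))*W(1) = (0 + ((-3 - 5)*4)*((5 + 1)*(-2 - 4)))*(2*1) = (0 + (-8*4)*(6*(-6)))*2 = (0 - 32*(-36))*2 = (0 + 1152)*2 = 1152*2 = 2304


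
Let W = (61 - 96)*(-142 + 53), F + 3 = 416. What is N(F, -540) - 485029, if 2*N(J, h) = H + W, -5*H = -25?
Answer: -483469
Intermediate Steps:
F = 413 (F = -3 + 416 = 413)
W = 3115 (W = -35*(-89) = 3115)
H = 5 (H = -1/5*(-25) = 5)
N(J, h) = 1560 (N(J, h) = (5 + 3115)/2 = (1/2)*3120 = 1560)
N(F, -540) - 485029 = 1560 - 485029 = -483469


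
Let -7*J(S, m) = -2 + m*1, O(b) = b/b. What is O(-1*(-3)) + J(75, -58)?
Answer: 67/7 ≈ 9.5714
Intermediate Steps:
O(b) = 1
J(S, m) = 2/7 - m/7 (J(S, m) = -(-2 + m*1)/7 = -(-2 + m)/7 = 2/7 - m/7)
O(-1*(-3)) + J(75, -58) = 1 + (2/7 - ⅐*(-58)) = 1 + (2/7 + 58/7) = 1 + 60/7 = 67/7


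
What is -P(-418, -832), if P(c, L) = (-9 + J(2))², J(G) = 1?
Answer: -64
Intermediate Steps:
P(c, L) = 64 (P(c, L) = (-9 + 1)² = (-8)² = 64)
-P(-418, -832) = -1*64 = -64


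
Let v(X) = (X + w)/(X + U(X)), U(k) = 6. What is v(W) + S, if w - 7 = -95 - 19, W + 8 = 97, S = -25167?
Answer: -2390883/95 ≈ -25167.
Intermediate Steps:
W = 89 (W = -8 + 97 = 89)
w = -107 (w = 7 + (-95 - 19) = 7 - 114 = -107)
v(X) = (-107 + X)/(6 + X) (v(X) = (X - 107)/(X + 6) = (-107 + X)/(6 + X))
v(W) + S = (-107 + 89)/(6 + 89) - 25167 = -18/95 - 25167 = -2390883/95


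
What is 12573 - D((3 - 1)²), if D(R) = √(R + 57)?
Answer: 12573 - √61 ≈ 12565.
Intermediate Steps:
D(R) = √(57 + R)
12573 - D((3 - 1)²) = 12573 - √(57 + (3 - 1)²) = 12573 - √(57 + 2²) = 12573 - √(57 + 4) = 12573 - √61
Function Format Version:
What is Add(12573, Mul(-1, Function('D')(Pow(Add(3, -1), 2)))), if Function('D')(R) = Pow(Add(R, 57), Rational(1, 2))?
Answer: Add(12573, Mul(-1, Pow(61, Rational(1, 2)))) ≈ 12565.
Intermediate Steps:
Function('D')(R) = Pow(Add(57, R), Rational(1, 2))
Add(12573, Mul(-1, Function('D')(Pow(Add(3, -1), 2)))) = Add(12573, Mul(-1, Pow(Add(57, Pow(Add(3, -1), 2)), Rational(1, 2)))) = Add(12573, Mul(-1, Pow(Add(57, Pow(2, 2)), Rational(1, 2)))) = Add(12573, Mul(-1, Pow(Add(57, 4), Rational(1, 2)))) = Add(12573, Mul(-1, Pow(61, Rational(1, 2))))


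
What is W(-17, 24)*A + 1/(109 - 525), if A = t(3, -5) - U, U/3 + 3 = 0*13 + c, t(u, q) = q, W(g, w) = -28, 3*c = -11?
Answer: -174721/416 ≈ -420.00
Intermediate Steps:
c = -11/3 (c = (⅓)*(-11) = -11/3 ≈ -3.6667)
U = -20 (U = -9 + 3*(0*13 - 11/3) = -9 + 3*(0 - 11/3) = -9 + 3*(-11/3) = -9 - 11 = -20)
A = 15 (A = -5 - 1*(-20) = -5 + 20 = 15)
W(-17, 24)*A + 1/(109 - 525) = -28*15 + 1/(109 - 525) = -420 + 1/(-416) = -420 - 1/416 = -174721/416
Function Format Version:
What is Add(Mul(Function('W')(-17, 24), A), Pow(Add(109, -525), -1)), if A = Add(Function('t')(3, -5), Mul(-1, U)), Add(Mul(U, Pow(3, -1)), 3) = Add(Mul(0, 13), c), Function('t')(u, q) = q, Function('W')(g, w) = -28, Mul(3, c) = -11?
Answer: Rational(-174721, 416) ≈ -420.00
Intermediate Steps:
c = Rational(-11, 3) (c = Mul(Rational(1, 3), -11) = Rational(-11, 3) ≈ -3.6667)
U = -20 (U = Add(-9, Mul(3, Add(Mul(0, 13), Rational(-11, 3)))) = Add(-9, Mul(3, Add(0, Rational(-11, 3)))) = Add(-9, Mul(3, Rational(-11, 3))) = Add(-9, -11) = -20)
A = 15 (A = Add(-5, Mul(-1, -20)) = Add(-5, 20) = 15)
Add(Mul(Function('W')(-17, 24), A), Pow(Add(109, -525), -1)) = Add(Mul(-28, 15), Pow(Add(109, -525), -1)) = Add(-420, Pow(-416, -1)) = Add(-420, Rational(-1, 416)) = Rational(-174721, 416)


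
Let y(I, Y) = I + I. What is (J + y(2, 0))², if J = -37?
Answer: 1089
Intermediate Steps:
y(I, Y) = 2*I
(J + y(2, 0))² = (-37 + 2*2)² = (-37 + 4)² = (-33)² = 1089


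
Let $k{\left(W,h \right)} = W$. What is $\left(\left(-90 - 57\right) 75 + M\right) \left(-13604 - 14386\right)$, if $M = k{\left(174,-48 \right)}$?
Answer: $303719490$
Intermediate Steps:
$M = 174$
$\left(\left(-90 - 57\right) 75 + M\right) \left(-13604 - 14386\right) = \left(\left(-90 - 57\right) 75 + 174\right) \left(-13604 - 14386\right) = \left(\left(-147\right) 75 + 174\right) \left(-27990\right) = \left(-11025 + 174\right) \left(-27990\right) = \left(-10851\right) \left(-27990\right) = 303719490$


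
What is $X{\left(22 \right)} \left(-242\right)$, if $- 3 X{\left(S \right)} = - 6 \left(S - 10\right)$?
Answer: $-5808$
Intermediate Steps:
$X{\left(S \right)} = -20 + 2 S$ ($X{\left(S \right)} = - \frac{\left(-6\right) \left(S - 10\right)}{3} = - \frac{\left(-6\right) \left(-10 + S\right)}{3} = - \frac{60 - 6 S}{3} = -20 + 2 S$)
$X{\left(22 \right)} \left(-242\right) = \left(-20 + 2 \cdot 22\right) \left(-242\right) = \left(-20 + 44\right) \left(-242\right) = 24 \left(-242\right) = -5808$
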